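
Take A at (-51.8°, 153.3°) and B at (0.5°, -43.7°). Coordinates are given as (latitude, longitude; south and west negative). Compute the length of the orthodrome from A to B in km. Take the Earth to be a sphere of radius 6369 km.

14089 km

cos σ = sin φ₁ sin φ₂ + cos φ₁ cos φ₂ cos Δλ
      = sin(-51.80°)sin(0.50°) + cos(-51.80°)cos(0.50°)cos(163.00°) = -0.5982
σ = 126.743° → d = Rσ = 6369·2.21208 = 14089 km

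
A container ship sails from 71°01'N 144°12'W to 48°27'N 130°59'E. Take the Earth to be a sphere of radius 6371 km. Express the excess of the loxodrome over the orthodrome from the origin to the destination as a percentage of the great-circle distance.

Great circle: σ = 0.7566 rad → d_gc = Rσ = 4820.4 km
Rhumb: Δφ = -0.3939, Δλ = -1.4803, Δψ = -0.8193, q = Δφ/Δψ = 0.4807 → d_rh = R√(Δφ²+q²Δλ²) = 5181.7 km
Excess = (5181.7 − 4820.4) / 4820.4 = 361.3 / 4820.4 = 7.50% ≈ 7.5%

7.5%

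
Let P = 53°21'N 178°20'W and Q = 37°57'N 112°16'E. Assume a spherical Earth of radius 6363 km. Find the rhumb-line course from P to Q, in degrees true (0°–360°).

252.2°

Meridional parts: M(φ₁)=+1.1050, M(φ₂)=+0.7169 → ΔM = -0.3881;  Δλ = -1.2113 rad
tan C = Δλ / ΔM = +3.1206 → C = 252.23°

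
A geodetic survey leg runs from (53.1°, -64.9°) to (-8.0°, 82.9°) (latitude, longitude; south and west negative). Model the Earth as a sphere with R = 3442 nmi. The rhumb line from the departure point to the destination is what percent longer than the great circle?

Great circle: σ = 2.2324 rad → d_gc = Rσ = 7684.1 nmi
Rhumb: Δφ = -1.0664, Δλ = +2.5796, Δψ = -1.2378, q = Δφ/Δψ = 0.8615 → d_rh = R√(Δφ²+q²Δλ²) = 8484.4 nmi
Excess = (8484.4 − 7684.1) / 7684.1 = 800.3 / 7684.1 = 10.42% ≈ 10.4%

10.4%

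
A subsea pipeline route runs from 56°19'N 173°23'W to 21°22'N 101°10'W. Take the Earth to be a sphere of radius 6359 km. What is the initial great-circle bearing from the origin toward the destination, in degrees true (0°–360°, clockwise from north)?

θ = atan2( sin Δλ·cos φ₂ ,  cos φ₁ sin φ₂ − sin φ₁ cos φ₂ cos Δλ )
  = atan2(+0.8868, -0.0346) = 92.24°

92.2°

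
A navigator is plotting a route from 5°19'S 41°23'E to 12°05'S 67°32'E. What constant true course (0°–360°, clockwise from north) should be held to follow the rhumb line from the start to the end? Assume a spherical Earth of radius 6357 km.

Δψ = ln[tan(π/4+φ₂/2)/tan(π/4+φ₁/2)] = -0.1195
Δλ = +0.4564 rad (taken the short way round)
course = atan2(Δλ, Δψ) = 104.68°

104.7°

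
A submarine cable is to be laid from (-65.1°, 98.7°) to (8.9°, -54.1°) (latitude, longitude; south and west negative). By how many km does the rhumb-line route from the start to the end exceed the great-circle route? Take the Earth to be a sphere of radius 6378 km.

2110 km

Great circle: cos σ = sin φ₁ sin φ₂ + cos φ₁ cos φ₂ cos Δλ,  σ = 2.1063 rad → d_gc = 13434.1 km
Rhumb line: Δψ = +1.6666, q = Δφ/Δψ = 0.7750, d_rh = R√(Δφ²+q²Δλ²) = 15544.0 km
Excess = 15544.0 − 13434.1 = 2109.9 ≈ 2110 km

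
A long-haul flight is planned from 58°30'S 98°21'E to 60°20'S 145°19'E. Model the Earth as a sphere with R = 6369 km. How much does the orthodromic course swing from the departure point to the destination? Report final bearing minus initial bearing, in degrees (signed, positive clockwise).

-41.0°

Initial bearing θ₁ = atan2(sin Δλ cos φ₂, cos φ₁ sin φ₂ − sin φ₁ cos φ₂ cos Δλ) = 114.65°
Final bearing θ₂ = (initial bearing from the destination back to the start) + 180° = 73.63°
Δθ = θ₂ − θ₁ = -41.0°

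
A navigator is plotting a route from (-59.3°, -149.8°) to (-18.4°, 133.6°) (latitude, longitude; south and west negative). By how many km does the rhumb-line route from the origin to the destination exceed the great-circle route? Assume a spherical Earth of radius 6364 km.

266 km

Great circle: cos σ = sin φ₁ sin φ₂ + cos φ₁ cos φ₂ cos Δλ,  σ = 1.1770 rad → d_gc = 7490.5 km
Rhumb line: Δψ = +0.9660, q = Δφ/Δψ = 0.7390, d_rh = R√(Δφ²+q²Δλ²) = 7756.9 km
Excess = 7756.9 − 7490.5 = 266.4 ≈ 266 km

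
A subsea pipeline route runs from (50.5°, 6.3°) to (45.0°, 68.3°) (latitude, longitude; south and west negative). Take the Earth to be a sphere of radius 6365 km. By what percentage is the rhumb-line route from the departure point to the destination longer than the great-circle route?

Great circle: σ = 0.7124 rad → d_gc = Rσ = 4534.6 km
Rhumb: Δφ = -0.0960, Δλ = +1.0821, Δψ = -0.1430, q = Δφ/Δψ = 0.6715 → d_rh = R√(Δφ²+q²Δλ²) = 4665.1 km
Excess = (4665.1 − 4534.6) / 4534.6 = 130.5 / 4534.6 = 2.88% ≈ 2.9%

2.9%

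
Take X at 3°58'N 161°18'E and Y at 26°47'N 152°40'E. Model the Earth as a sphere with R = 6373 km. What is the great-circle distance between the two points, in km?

cos σ = sin φ₁ sin φ₂ + cos φ₁ cos φ₂ cos Δλ
      = sin(3.97°)sin(26.78°) + cos(3.97°)cos(26.78°)cos(-8.63°) = 0.9117
σ = 24.264° → d = Rσ = 6373·0.42349 = 2699 km

2699 km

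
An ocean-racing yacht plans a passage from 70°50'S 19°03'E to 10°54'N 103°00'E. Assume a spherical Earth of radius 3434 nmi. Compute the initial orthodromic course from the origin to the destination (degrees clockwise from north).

θ = atan2( sin Δλ·cos φ₂ ,  cos φ₁ sin φ₂ − sin φ₁ cos φ₂ cos Δλ )
  = atan2(+0.9765, +0.1598) = 80.70°

80.7°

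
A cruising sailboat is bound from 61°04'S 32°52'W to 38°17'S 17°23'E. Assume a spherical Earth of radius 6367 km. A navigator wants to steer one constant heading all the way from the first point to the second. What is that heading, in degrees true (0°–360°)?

54.3°

Δψ = ln[tan(π/4+φ₂/2)/tan(π/4+φ₁/2)] = +0.6305
Δλ = +0.8770 rad (taken the short way round)
course = atan2(Δλ, Δψ) = 54.29°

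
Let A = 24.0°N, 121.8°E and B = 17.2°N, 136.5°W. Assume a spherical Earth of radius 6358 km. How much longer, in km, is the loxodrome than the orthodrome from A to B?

Great circle: cos σ = sin φ₁ sin φ₂ + cos φ₁ cos φ₂ cos Δλ,  σ = 1.6275 rad → d_gc = 10347.8 km
Rhumb line: Δψ = -0.1269, q = Δφ/Δψ = 0.9354, d_rh = R√(Δφ²+q²Δλ²) = 10582.8 km
Excess = 10582.8 − 10347.8 = 235.0 ≈ 235 km

235 km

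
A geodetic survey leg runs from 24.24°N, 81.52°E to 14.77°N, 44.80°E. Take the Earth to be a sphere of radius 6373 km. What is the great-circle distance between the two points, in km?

3978 km

cos σ = sin φ₁ sin φ₂ + cos φ₁ cos φ₂ cos Δλ
      = sin(24.24°)sin(14.77°) + cos(24.24°)cos(14.77°)cos(-36.72°) = 0.8114
σ = 35.766° → d = Rσ = 6373·0.62423 = 3978 km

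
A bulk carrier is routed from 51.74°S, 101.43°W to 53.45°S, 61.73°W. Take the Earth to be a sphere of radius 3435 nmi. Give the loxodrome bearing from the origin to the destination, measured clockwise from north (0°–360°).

Meridional parts: M(φ₁)=-1.0588, M(φ₂)=-1.1080 → ΔM = -0.0491;  Δλ = +0.6929 rad
tan C = Δλ / ΔM = -14.1004 → C = 94.06°

94.1°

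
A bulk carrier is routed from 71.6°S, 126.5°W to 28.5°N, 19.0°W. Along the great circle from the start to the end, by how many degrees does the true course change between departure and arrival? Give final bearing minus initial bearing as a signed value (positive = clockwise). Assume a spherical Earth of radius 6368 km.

-75.9°

At departure: θ₁ = atan2(sin Δλ cos φ₂, cos φ₁ sin φ₂ − sin φ₁ cos φ₂ cos Δλ) = 96.81°
At arrival: θ₂ = atan2(sin Δλ cos φ₁, −cos φ₂ sin φ₁ + sin φ₂ cos φ₁ cos Δλ) = 20.89°
Δθ = θ₂ − θ₁ = -75.9°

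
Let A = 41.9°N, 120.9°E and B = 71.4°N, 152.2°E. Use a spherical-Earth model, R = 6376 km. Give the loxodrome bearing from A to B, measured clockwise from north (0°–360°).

Δψ = ln[tan(π/4+φ₂/2)/tan(π/4+φ₁/2)] = +1.0026
Δλ = +0.5463 rad (taken the short way round)
course = atan2(Δλ, Δψ) = 28.59°

28.6°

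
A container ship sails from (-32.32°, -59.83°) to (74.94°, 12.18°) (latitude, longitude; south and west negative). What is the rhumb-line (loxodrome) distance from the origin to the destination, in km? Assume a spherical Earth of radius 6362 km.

13209 km

Rhumb course C = atan2(Δλ, Δψ) with Δψ = ln[tan(π/4+φ₂/2)/tan(π/4+φ₁/2)] = +2.6202, Δλ = +1.2568 → C = 25.63°
d = R·|Δφ| / |cos C| = 6362·1.87204 / 0.90164 = 13209 km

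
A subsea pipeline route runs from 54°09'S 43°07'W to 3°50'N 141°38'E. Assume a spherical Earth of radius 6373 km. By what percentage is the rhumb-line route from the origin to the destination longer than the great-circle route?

23.0%

Great circle: σ = 2.2608 rad → d_gc = Rσ = 14408.1 km
Rhumb: Δφ = +1.0120, Δλ = -3.0587, Δψ = +1.1956, q = Δφ/Δψ = 0.8464 → d_rh = R√(Δφ²+q²Δλ²) = 17715.4 km
Excess = (17715.4 − 14408.1) / 14408.1 = 3307.3 / 14408.1 = 22.954% ≈ 23.0%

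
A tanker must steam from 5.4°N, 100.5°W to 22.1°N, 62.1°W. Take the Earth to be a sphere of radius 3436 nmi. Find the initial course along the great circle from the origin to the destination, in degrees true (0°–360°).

θ = atan2( sin Δλ·cos φ₂ ,  cos φ₁ sin φ₂ − sin φ₁ cos φ₂ cos Δλ )
  = atan2(+0.5755, +0.3062) = 61.98°

62.0°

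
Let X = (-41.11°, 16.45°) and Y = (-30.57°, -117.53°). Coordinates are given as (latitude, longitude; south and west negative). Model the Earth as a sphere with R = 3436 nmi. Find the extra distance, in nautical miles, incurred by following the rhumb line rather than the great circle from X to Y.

728 nmi

Great circle: cos σ = sin φ₁ sin φ₂ + cos φ₁ cos φ₂ cos Δλ,  σ = 1.6871 rad → d_gc = 5797.0 nmi
Rhumb line: Δψ = +0.2276, q = Δφ/Δψ = 0.8083, d_rh = R√(Δφ²+q²Δλ²) = 6525.3 nmi
Excess = 6525.3 − 5797.0 = 728.3 ≈ 728 nmi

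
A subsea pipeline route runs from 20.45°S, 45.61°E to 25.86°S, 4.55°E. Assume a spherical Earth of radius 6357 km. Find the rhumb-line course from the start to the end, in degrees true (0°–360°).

261.8°

Meridional parts: M(φ₁)=-0.3647, M(φ₂)=-0.4675 → ΔM = -0.1027;  Δλ = -0.7166 rad
tan C = Δλ / ΔM = +6.9747 → C = 261.84°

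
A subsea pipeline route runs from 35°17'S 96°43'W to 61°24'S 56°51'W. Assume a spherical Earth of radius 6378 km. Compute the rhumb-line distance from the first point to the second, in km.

4076 km

Δψ = ln[tan(π/4+φ₂/2)/tan(π/4+φ₁/2)] = -0.7080;  Δφ = -0.4558 rad,  Δλ = +0.6958 rad
q = Δφ/Δψ = 0.6438
d = R·√(Δφ² + q²Δλ²) = 6378·0.63910 = 4076 km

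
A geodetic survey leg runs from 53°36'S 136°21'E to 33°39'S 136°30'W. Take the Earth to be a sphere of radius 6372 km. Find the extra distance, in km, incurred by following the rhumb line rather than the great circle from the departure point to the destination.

Great circle: cos σ = sin φ₁ sin φ₂ + cos φ₁ cos φ₂ cos Δλ,  σ = 1.0809 rad → d_gc = 6887.3 km
Rhumb line: Δψ = +0.4881, q = Δφ/Δψ = 0.7134, d_rh = R√(Δφ²+q²Δλ²) = 7262.0 km
Excess = 7262.0 − 6887.3 = 374.7 ≈ 375 km

375 km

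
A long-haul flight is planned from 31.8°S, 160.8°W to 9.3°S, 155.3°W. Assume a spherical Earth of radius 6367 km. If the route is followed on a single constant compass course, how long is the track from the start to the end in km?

2564 km

Rhumb course C = atan2(Δλ, Δψ) with Δψ = ln[tan(π/4+φ₂/2)/tan(π/4+φ₁/2)] = +0.4229, Δλ = +0.0960 → C = 12.79°
d = R·|Δφ| / |cos C| = 6367·0.39270 / 0.97519 = 2564 km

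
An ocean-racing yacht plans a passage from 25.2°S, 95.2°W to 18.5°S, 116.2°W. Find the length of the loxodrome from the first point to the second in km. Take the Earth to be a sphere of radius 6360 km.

Rhumb course C = atan2(Δλ, Δψ) with Δψ = ln[tan(π/4+φ₂/2)/tan(π/4+φ₁/2)] = +0.1261, Δλ = -0.3665 → C = 288.98°
d = R·|Δφ| / |cos C| = 6360·0.11694 / 0.32529 = 2286 km

2286 km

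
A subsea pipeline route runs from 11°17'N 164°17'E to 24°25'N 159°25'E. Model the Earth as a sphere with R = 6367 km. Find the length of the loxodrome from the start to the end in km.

Δψ = ln[tan(π/4+φ₂/2)/tan(π/4+φ₁/2)] = +0.2415;  Δφ = +0.2292 rad,  Δλ = -0.0849 rad
q = Δφ/Δψ = 0.9493
d = R·√(Δφ² + q²Δλ²) = 6367·0.24299 = 1547 km

1547 km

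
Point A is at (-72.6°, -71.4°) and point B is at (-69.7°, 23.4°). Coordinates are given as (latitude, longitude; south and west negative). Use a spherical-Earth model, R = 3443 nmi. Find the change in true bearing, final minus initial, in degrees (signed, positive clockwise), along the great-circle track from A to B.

Initial bearing θ₁ = atan2(sin Δλ cos φ₂, cos φ₁ sin φ₂ − sin φ₁ cos φ₂ cos Δλ) = 131.71°
Final bearing θ₂ = (initial bearing from the destination back to the start) + 180° = 40.05°
Δθ = θ₂ − θ₁ = -91.7°

-91.7°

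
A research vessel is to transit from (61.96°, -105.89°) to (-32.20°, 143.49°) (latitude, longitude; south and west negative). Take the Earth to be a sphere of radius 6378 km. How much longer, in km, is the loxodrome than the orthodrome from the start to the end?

Great circle: cos σ = sin φ₁ sin φ₂ + cos φ₁ cos φ₂ cos Δλ,  σ = 2.2274 rad → d_gc = 14206.2 km
Rhumb line: Δψ = -1.9817, q = Δφ/Δψ = 0.8293, d_rh = R√(Δφ²+q²Δλ²) = 14633.9 km
Excess = 14633.9 − 14206.2 = 427.7 ≈ 428 km

428 km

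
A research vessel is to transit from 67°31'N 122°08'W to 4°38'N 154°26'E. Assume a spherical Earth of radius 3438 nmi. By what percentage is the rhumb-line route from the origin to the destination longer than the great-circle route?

Great circle: σ = 1.4523 rad → d_gc = Rσ = 4993.0 nmi
Rhumb: Δφ = -1.0975, Δλ = -1.4562, Δψ = -1.5347, q = Δφ/Δψ = 0.7151 → d_rh = R√(Δφ²+q²Δλ²) = 5201.5 nmi
Excess = (5201.5 − 4993.0) / 4993.0 = 208.5 / 4993.0 = 4.18% ≈ 4.2%

4.2%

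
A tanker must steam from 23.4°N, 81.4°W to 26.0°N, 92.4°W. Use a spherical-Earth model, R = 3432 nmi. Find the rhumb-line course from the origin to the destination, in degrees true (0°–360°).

284.6°

Δψ = ln[tan(π/4+φ₂/2)/tan(π/4+φ₁/2)] = +0.0500
Δλ = -0.1920 rad (taken the short way round)
course = atan2(Δλ, Δψ) = 284.58°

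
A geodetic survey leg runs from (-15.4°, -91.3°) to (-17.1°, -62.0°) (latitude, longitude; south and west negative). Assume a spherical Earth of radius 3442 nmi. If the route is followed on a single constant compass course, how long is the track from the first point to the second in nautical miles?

Δψ = ln[tan(π/4+φ₂/2)/tan(π/4+φ₁/2)] = -0.0309;  Δφ = -0.0297 rad,  Δλ = +0.5114 rad
q = Δφ/Δψ = 0.9600
d = R·√(Δφ² + q²Δλ²) = 3442·0.49183 = 1693 nmi

1693 nmi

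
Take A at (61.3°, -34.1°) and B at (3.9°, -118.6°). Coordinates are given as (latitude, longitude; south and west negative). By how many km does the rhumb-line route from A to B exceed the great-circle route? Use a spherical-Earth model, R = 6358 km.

Great circle: cos σ = sin φ₁ sin φ₂ + cos φ₁ cos φ₂ cos Δλ,  σ = 1.4650 rad → d_gc = 9314.6 km
Rhumb line: Δψ = -1.2951, q = Δφ/Δψ = 0.7735, d_rh = R√(Δφ²+q²Δλ²) = 9653.0 km
Excess = 9653.0 − 9314.6 = 338.4 ≈ 338 km

338 km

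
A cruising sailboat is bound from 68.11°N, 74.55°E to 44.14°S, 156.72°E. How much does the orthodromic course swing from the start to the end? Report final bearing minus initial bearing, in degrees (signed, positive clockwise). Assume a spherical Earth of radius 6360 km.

Initial bearing θ₁ = atan2(sin Δλ cos φ₂, cos φ₁ sin φ₂ − sin φ₁ cos φ₂ cos Δλ) = 116.23°
Final bearing θ₂ = (initial bearing from the destination back to the start) + 180° = 152.22°
Δθ = θ₂ − θ₁ = +36.0°

+36.0°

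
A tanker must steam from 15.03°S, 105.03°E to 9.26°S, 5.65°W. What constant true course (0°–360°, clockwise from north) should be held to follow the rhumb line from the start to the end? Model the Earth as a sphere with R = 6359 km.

Meridional parts: M(φ₁)=-0.2654, M(φ₂)=-0.1623 → ΔM = +0.1031;  Δλ = -1.9317 rad
tan C = Δλ / ΔM = -18.7440 → C = 273.05°

273.1°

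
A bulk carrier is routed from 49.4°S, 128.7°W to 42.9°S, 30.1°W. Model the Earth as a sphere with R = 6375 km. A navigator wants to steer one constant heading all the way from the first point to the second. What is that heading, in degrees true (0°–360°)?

Δψ = ln[tan(π/4+φ₂/2)/tan(π/4+φ₁/2)] = +0.1640
Δλ = +1.7209 rad (taken the short way round)
course = atan2(Δλ, Δψ) = 84.56°

84.6°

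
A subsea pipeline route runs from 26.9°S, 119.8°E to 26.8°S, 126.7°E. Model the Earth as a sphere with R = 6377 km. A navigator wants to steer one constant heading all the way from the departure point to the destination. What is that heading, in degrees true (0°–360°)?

89.1°

Meridional parts: M(φ₁)=-0.4878, M(φ₂)=-0.4858 → ΔM = +0.0020;  Δλ = +0.1204 rad
tan C = Δλ / ΔM = +61.5612 → C = 89.07°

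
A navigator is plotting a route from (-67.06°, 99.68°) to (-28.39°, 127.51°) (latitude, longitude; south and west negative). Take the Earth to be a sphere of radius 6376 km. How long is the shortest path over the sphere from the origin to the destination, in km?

cos σ = sin φ₁ sin φ₂ + cos φ₁ cos φ₂ cos Δλ
      = sin(-67.06°)sin(-28.39°) + cos(-67.06°)cos(-28.39°)cos(27.83°) = 0.7411
σ = 42.175° → d = Rσ = 6376·0.73609 = 4693 km

4693 km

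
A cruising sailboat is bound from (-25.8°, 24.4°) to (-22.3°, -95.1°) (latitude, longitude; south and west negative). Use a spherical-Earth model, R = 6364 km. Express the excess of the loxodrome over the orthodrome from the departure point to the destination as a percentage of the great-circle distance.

4.8%

Great circle: σ = 1.8183 rad → d_gc = Rσ = 11572.0 km
Rhumb: Δφ = +0.0611, Δλ = -2.0857, Δψ = +0.0669, q = Δφ/Δψ = 0.9130 → d_rh = R√(Δφ²+q²Δλ²) = 12124.5 km
Excess = (12124.5 − 11572.0) / 11572.0 = 552.5 / 11572.0 = 4.77% ≈ 4.8%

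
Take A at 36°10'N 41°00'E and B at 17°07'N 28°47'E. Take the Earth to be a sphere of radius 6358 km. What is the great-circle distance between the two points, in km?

Haversine: a = sin²(Δφ/2)+cos φ₁ cos φ₂ sin²(Δλ/2) = 0.03612;  σ = 2·atan2(√a,√(1−a))
σ = 21.911° → d = Rσ = 6358·0.38243 = 2431 km

2431 km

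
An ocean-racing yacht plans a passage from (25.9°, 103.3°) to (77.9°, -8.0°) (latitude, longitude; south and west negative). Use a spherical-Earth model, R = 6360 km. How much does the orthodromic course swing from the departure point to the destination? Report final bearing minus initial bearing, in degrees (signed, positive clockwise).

-104.1°

At departure: θ₁ = atan2(sin Δλ cos φ₂, cos φ₁ sin φ₂ − sin φ₁ cos φ₂ cos Δλ) = 347.92°
At arrival: θ₂ = atan2(sin Δλ cos φ₁, −cos φ₂ sin φ₁ + sin φ₂ cos φ₁ cos Δλ) = 243.87°
Δθ = θ₂ − θ₁ = -104.1°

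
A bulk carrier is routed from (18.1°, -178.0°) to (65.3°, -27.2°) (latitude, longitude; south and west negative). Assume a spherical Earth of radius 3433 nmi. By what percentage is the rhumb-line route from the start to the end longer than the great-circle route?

Great circle: σ = 1.6353 rad → d_gc = Rσ = 5614.0 nmi
Rhumb: Δφ = +0.8238, Δλ = +2.6320, Δψ = +1.1976, q = Δφ/Δψ = 0.6879 → d_rh = R√(Δφ²+q²Δλ²) = 6828.4 nmi
Excess = (6828.4 − 5614.0) / 5614.0 = 1214.4 / 5614.0 = 21.63% ≈ 21.6%

21.6%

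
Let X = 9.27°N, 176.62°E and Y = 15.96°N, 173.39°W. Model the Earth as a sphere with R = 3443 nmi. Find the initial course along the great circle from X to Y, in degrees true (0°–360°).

54.5°

N = sin Δλ·cos φ₂ = +0.1668;  D = cos φ₁ sin φ₂ − sin φ₁ cos φ₂ cos Δλ = +0.1188
initial course = atan2(N, D) = 54.53°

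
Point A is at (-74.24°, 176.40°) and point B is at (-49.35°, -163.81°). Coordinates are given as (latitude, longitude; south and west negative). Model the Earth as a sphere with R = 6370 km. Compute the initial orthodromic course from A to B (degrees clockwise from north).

N = sin Δλ·cos φ₂ = +0.2206;  D = cos φ₁ sin φ₂ − sin φ₁ cos φ₂ cos Δλ = +0.3838
initial course = atan2(N, D) = 29.88°

29.9°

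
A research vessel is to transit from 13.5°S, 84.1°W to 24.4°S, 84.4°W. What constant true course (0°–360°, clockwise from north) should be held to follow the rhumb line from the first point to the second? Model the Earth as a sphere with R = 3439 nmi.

181.5°

Δψ = ln[tan(π/4+φ₂/2)/tan(π/4+φ₁/2)] = -0.2015
Δλ = -0.0052 rad (taken the short way round)
course = atan2(Δλ, Δψ) = 181.49°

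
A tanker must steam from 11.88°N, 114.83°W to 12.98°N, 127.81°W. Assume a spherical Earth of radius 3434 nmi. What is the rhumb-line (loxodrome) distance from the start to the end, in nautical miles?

763 nmi

Rhumb course C = atan2(Δλ, Δψ) with Δψ = ln[tan(π/4+φ₂/2)/tan(π/4+φ₁/2)] = +0.0197, Δλ = -0.2265 → C = 274.96°
d = R·|Δφ| / |cos C| = 3434·0.01920 / 0.08646 = 763 nmi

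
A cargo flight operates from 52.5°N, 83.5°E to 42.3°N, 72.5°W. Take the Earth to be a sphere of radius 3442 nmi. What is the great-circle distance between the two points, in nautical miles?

4984 nmi

cos σ = sin φ₁ sin φ₂ + cos φ₁ cos φ₂ cos Δλ
      = sin(52.50°)sin(42.30°) + cos(52.50°)cos(42.30°)cos(-156.00°) = 0.1226
σ = 82.958° → d = Rσ = 3442·1.44788 = 4984 nmi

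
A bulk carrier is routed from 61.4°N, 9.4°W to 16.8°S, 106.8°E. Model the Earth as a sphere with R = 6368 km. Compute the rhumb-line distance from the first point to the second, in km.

Rhumb course C = atan2(Δλ, Δψ) with Δψ = ln[tan(π/4+φ₂/2)/tan(π/4+φ₁/2)] = -1.6644, Δλ = +2.0281 → C = 129.38°
d = R·|Δφ| / |cos C| = 6368·1.36485 / 0.63440 = 13700 km

13700 km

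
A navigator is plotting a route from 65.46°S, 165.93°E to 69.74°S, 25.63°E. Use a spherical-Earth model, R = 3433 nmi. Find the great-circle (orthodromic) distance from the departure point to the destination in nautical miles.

Haversine: a = sin²(Δφ/2)+cos φ₁ cos φ₂ sin²(Δλ/2) = 0.12863;  σ = 2·atan2(√a,√(1−a))
σ = 42.035° → d = Rσ = 3433·0.73365 = 2519 nmi

2519 nmi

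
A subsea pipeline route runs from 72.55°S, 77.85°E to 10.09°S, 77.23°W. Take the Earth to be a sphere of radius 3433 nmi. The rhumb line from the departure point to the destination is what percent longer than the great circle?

22.8%

Great circle: σ = 1.6716 rad → d_gc = Rσ = 5738.5 nmi
Rhumb: Δφ = +1.0901, Δλ = -2.7067, Δψ = +1.6972, q = Δφ/Δψ = 0.6423 → d_rh = R√(Δφ²+q²Δλ²) = 7044.5 nmi
Excess = (7044.5 − 5738.5) / 5738.5 = 1306.0 / 5738.5 = 22.76% ≈ 22.8%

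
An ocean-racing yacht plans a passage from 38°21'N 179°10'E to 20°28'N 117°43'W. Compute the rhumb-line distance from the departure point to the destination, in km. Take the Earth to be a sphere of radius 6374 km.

6393 km

Rhumb course C = atan2(Δλ, Δψ) with Δψ = ln[tan(π/4+φ₂/2)/tan(π/4+φ₁/2)] = -0.3607, Δλ = +1.1016 → C = 108.13°
d = R·|Δφ| / |cos C| = 6374·0.31212 / 0.31118 = 6393 km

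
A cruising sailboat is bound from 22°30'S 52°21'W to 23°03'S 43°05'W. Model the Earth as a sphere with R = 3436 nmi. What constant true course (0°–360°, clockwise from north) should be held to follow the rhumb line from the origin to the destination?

Δψ = ln[tan(π/4+φ₂/2)/tan(π/4+φ₁/2)] = -0.0104
Δλ = +0.1617 rad (taken the short way round)
course = atan2(Δλ, Δψ) = 93.68°

93.7°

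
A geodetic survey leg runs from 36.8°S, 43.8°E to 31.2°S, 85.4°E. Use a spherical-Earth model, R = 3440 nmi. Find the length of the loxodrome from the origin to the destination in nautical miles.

2096 nmi

Rhumb course C = atan2(Δλ, Δψ) with Δψ = ln[tan(π/4+φ₂/2)/tan(π/4+φ₁/2)] = +0.1180, Δλ = +0.7261 → C = 80.77°
d = R·|Δφ| / |cos C| = 3440·0.09774 / 0.16040 = 2096 nmi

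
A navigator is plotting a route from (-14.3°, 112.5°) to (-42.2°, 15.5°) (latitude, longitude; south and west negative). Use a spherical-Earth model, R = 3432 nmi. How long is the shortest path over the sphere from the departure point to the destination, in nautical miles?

5122 nmi

cos σ = sin φ₁ sin φ₂ + cos φ₁ cos φ₂ cos Δλ
      = sin(-14.30°)sin(-42.20°) + cos(-14.30°)cos(-42.20°)cos(-97.00°) = 0.0784
σ = 85.502° → d = Rσ = 3432·1.49229 = 5122 nmi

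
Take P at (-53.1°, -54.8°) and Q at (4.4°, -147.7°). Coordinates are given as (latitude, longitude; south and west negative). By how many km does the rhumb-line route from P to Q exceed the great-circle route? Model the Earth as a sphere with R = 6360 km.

Great circle: cos σ = sin φ₁ sin φ₂ + cos φ₁ cos φ₂ cos Δλ,  σ = 1.6626 rad → d_gc = 10573.9 km
Rhumb line: Δψ = +1.1746, q = Δφ/Δψ = 0.8544, d_rh = R√(Δφ²+q²Δλ²) = 10879.5 km
Excess = 10879.5 − 10573.9 = 305.6 ≈ 306 km

306 km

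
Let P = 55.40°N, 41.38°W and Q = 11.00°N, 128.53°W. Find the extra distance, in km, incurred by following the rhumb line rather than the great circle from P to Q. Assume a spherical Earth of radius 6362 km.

Great circle: cos σ = sin φ₁ sin φ₂ + cos φ₁ cos φ₂ cos Δλ,  σ = 1.3850 rad → d_gc = 8811.1 km
Rhumb line: Δψ = -0.9733, q = Δφ/Δψ = 0.7962, d_rh = R√(Δφ²+q²Δλ²) = 9147.0 km
Excess = 9147.0 − 8811.1 = 335.9 ≈ 336 km

336 km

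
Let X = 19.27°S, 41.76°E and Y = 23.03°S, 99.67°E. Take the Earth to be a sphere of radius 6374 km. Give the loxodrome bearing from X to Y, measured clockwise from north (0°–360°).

Δψ = ln[tan(π/4+φ₂/2)/tan(π/4+φ₁/2)] = -0.0704
Δλ = +1.0107 rad (taken the short way round)
course = atan2(Δλ, Δψ) = 93.98°

94.0°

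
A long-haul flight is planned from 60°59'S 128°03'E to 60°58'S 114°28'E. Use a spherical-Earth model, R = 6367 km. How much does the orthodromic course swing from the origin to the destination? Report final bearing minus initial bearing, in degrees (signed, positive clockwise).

Initial bearing θ₁ = atan2(sin Δλ cos φ₂, cos φ₁ sin φ₂ − sin φ₁ cos φ₂ cos Δλ) = 264.20°
Final bearing θ₂ = (initial bearing from the destination back to the start) + 180° = 276.09°
Δθ = θ₂ − θ₁ = +11.9°

+11.9°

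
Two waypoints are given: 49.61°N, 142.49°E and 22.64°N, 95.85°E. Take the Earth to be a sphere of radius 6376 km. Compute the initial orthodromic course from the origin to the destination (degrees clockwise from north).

θ = atan2( sin Δλ·cos φ₂ ,  cos φ₁ sin φ₂ − sin φ₁ cos φ₂ cos Δλ )
  = atan2(-0.6710, -0.2332) = 250.84°

250.8°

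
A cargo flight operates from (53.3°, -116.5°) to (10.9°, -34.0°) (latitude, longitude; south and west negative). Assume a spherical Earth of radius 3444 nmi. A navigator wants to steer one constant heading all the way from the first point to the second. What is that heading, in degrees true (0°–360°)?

122.4°

Meridional parts: M(φ₁)=+1.1036, M(φ₂)=+0.1914 → ΔM = -0.9122;  Δλ = +1.4399 rad
tan C = Δλ / ΔM = -1.5785 → C = 122.35°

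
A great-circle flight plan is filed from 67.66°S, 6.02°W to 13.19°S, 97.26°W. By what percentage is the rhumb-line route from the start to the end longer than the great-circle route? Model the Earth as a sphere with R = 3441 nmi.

Great circle: σ = 1.3663 rad → d_gc = Rσ = 4701.5 nmi
Rhumb: Δφ = +0.9507, Δλ = -1.5924, Δψ = +1.3899, q = Δφ/Δψ = 0.6840 → d_rh = R√(Δφ²+q²Δλ²) = 4974.7 nmi
Excess = (4974.7 − 4701.5) / 4701.5 = 273.2 / 4701.5 = 5.81% ≈ 5.8%

5.8%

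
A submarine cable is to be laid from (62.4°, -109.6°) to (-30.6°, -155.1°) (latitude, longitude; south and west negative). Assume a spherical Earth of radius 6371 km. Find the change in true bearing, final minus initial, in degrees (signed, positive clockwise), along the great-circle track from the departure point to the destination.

Initial bearing θ₁ = atan2(sin Δλ cos φ₂, cos φ₁ sin φ₂ − sin φ₁ cos φ₂ cos Δλ) = 218.55°
Final bearing θ₂ = (initial bearing from the destination back to the start) + 180° = 199.60°
Δθ = θ₂ − θ₁ = -18.9°

-18.9°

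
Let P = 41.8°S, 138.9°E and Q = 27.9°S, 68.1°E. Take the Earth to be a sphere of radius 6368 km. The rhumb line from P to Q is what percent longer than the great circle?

2.4%

Great circle: σ = 1.0139 rad → d_gc = Rσ = 6456.5 km
Rhumb: Δφ = +0.2426, Δλ = -1.2357, Δψ = +0.2971, q = Δφ/Δψ = 0.8167 → d_rh = R√(Δφ²+q²Δλ²) = 6609.4 km
Excess = (6609.4 − 6456.5) / 6456.5 = 152.9 / 6456.5 = 2.37% ≈ 2.4%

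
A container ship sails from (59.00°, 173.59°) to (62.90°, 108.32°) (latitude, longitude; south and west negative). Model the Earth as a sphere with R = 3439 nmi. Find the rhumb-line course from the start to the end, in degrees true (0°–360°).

277.0°

Meridional parts: M(φ₁)=+1.2826, M(φ₂)=+1.4230 → ΔM = +0.1404;  Δλ = -1.1392 rad
tan C = Δλ / ΔM = -8.1147 → C = 277.03°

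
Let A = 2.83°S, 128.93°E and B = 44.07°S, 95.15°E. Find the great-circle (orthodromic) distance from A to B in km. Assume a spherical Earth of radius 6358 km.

5647 km

Haversine: a = sin²(Δφ/2)+cos φ₁ cos φ₂ sin²(Δλ/2) = 0.18460;  σ = 2·atan2(√a,√(1−a))
σ = 50.890° → d = Rσ = 6358·0.88820 = 5647 km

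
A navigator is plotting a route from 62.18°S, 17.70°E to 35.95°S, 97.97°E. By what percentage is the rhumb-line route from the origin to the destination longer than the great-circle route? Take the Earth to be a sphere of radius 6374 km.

Great circle: σ = 0.9483 rad → d_gc = Rσ = 6044.4 km
Rhumb: Δφ = +0.4578, Δλ = +1.4010, Δψ = +0.7225, q = Δφ/Δψ = 0.6336 → d_rh = R√(Δφ²+q²Δλ²) = 6366.3 km
Excess = (6366.3 − 6044.4) / 6044.4 = 321.9 / 6044.4 = 5.33% ≈ 5.3%

5.3%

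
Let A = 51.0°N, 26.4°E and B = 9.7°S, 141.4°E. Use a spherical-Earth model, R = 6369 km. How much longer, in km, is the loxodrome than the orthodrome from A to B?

Great circle: cos σ = sin φ₁ sin φ₂ + cos φ₁ cos φ₂ cos Δλ,  σ = 1.9748 rad → d_gc = 12577.49 km
Rhumb line: Δψ = -1.2082, q = Δφ/Δψ = 0.8768, d_rh = R√(Δφ²+q²Δλ²) = 13083.04 km
Excess = 13083.04 − 12577.49 = 505.55 ≈ 506 km

506 km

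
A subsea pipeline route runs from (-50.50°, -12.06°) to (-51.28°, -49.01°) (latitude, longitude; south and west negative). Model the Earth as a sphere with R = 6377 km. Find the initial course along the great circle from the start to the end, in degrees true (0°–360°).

N = sin Δλ·cos φ₂ = -0.3760;  D = cos φ₁ sin φ₂ − sin φ₁ cos φ₂ cos Δλ = -0.1106
initial course = atan2(N, D) = 253.62°

253.6°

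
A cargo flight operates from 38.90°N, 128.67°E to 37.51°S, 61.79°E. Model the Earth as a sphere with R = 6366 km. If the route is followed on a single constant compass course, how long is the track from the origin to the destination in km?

Rhumb course C = atan2(Δλ, Δψ) with Δψ = ln[tan(π/4+φ₂/2)/tan(π/4+φ₁/2)] = -1.4452, Δλ = -1.1673 → C = 218.93°
d = R·|Δφ| / |cos C| = 6366·1.33361 / 0.77794 = 10913 km

10913 km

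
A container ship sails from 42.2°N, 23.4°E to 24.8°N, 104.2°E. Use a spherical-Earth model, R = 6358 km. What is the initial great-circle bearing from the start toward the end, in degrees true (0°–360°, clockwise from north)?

76.6°

θ = atan2( sin Δλ·cos φ₂ ,  cos φ₁ sin φ₂ − sin φ₁ cos φ₂ cos Δλ )
  = atan2(+0.8961, +0.2132) = 76.61°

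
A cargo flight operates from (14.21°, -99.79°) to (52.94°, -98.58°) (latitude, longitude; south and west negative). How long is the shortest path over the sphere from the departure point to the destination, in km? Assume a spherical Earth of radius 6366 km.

4305 km

Haversine: a = sin²(Δφ/2)+cos φ₁ cos φ₂ sin²(Δλ/2) = 0.11001;  σ = 2·atan2(√a,√(1−a))
σ = 38.742° → d = Rσ = 6366·0.67617 = 4305 km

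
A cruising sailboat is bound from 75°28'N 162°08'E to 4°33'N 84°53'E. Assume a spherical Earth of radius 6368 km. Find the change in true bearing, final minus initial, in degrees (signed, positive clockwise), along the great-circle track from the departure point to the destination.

Initial bearing θ₁ = atan2(sin Δλ cos φ₂, cos φ₁ sin φ₂ − sin φ₁ cos φ₂ cos Δλ) = 258.77°
Final bearing θ₂ = (initial bearing from the destination back to the start) + 180° = 194.30°
Δθ = θ₂ − θ₁ = -64.5°

-64.5°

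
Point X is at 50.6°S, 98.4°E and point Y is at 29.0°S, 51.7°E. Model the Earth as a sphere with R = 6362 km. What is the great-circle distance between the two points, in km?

Haversine: a = sin²(Δφ/2)+cos φ₁ cos φ₂ sin²(Δλ/2) = 0.12232;  σ = 2·atan2(√a,√(1−a))
σ = 40.943° → d = Rσ = 6362·0.71459 = 4546 km

4546 km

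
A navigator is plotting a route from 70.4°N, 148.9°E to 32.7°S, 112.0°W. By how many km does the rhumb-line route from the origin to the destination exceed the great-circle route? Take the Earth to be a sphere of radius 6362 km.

467 km

Great circle: cos σ = sin φ₁ sin φ₂ + cos φ₁ cos φ₂ cos Δλ,  σ = 2.1575 rad → d_gc = 13725.7 km
Rhumb line: Δψ = -2.3605, q = Δφ/Δψ = 0.7623, d_rh = R√(Δφ²+q²Δλ²) = 14192.3 km
Excess = 14192.3 − 13725.7 = 466.6 ≈ 467 km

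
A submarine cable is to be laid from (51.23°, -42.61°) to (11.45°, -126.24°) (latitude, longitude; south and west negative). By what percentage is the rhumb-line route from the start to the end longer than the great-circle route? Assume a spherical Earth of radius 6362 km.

3.1%

Great circle: σ = 1.3460 rad → d_gc = Rσ = 8563.5 km
Rhumb: Δφ = -0.6943, Δλ = -1.4596, Δψ = -0.8433, q = Δφ/Δψ = 0.8233 → d_rh = R√(Δφ²+q²Δλ²) = 8829.3 km
Excess = (8829.3 − 8563.5) / 8563.5 = 265.8 / 8563.5 = 3.10% ≈ 3.1%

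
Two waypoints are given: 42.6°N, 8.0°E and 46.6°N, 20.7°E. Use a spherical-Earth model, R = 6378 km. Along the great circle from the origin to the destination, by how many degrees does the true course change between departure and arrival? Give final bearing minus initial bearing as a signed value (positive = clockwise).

+8.9°

Initial bearing θ₁ = atan2(sin Δλ cos φ₂, cos φ₁ sin φ₂ − sin φ₁ cos φ₂ cos Δλ) = 61.76°
Final bearing θ₂ = (initial bearing from the destination back to the start) + 180° = 70.70°
Δθ = θ₂ − θ₁ = +8.9°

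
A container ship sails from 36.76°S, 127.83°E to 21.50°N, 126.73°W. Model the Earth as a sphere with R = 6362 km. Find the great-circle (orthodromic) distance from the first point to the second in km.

12735 km

Haversine: a = sin²(Δφ/2)+cos φ₁ cos φ₂ sin²(Δλ/2) = 0.70889;  σ = 2·atan2(√a,√(1−a))
σ = 114.695° → d = Rσ = 6362·2.00180 = 12735 km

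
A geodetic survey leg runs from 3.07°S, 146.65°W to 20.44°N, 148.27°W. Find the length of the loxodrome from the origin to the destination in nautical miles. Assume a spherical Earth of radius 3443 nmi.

Rhumb course C = atan2(Δλ, Δψ) with Δψ = ln[tan(π/4+φ₂/2)/tan(π/4+φ₁/2)] = +0.4182, Δλ = -0.0283 → C = 356.13°
d = R·|Δφ| / |cos C| = 3443·0.41033 / 0.99772 = 1416 nmi

1416 nmi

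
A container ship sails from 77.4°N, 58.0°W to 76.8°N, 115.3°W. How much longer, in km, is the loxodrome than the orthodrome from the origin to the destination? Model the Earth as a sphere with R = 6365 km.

56 km

Great circle: cos σ = sin φ₁ sin φ₂ + cos φ₁ cos φ₂ cos Δλ,  σ = 0.2147 rad → d_gc = 1366.5 km
Rhumb line: Δψ = -0.0469, q = Δφ/Δψ = 0.2232, d_rh = R√(Δφ²+q²Δλ²) = 1422.4 km
Excess = 1422.4 − 1366.5 = 55.9 ≈ 56 km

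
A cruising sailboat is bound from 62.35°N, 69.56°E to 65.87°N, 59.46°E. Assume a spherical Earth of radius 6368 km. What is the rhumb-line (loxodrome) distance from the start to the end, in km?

627 km

Rhumb course C = atan2(Δλ, Δψ) with Δψ = ln[tan(π/4+φ₂/2)/tan(π/4+φ₁/2)] = +0.1409, Δλ = -0.1763 → C = 308.64°
d = R·|Δφ| / |cos C| = 6368·0.06144 / 0.62439 = 627 km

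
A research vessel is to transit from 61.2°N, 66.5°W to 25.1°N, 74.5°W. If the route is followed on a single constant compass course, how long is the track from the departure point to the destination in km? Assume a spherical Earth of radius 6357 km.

4053 km

Δψ = ln[tan(π/4+φ₂/2)/tan(π/4+φ₁/2)] = -0.9068;  Δφ = -0.6301 rad,  Δλ = -0.1396 rad
q = Δφ/Δψ = 0.6948
d = R·√(Δφ² + q²Δλ²) = 6357·0.63749 = 4053 km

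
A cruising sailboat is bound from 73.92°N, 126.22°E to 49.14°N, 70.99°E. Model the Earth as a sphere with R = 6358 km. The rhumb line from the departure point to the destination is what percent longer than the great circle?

3.1%

Great circle: σ = 0.5916 rad → d_gc = Rσ = 3761.3 km
Rhumb: Δφ = -0.4325, Δλ = -0.9639, Δψ = -0.9697, q = Δφ/Δψ = 0.4460 → d_rh = R√(Δφ²+q²Δλ²) = 3877.3 km
Excess = (3877.3 − 3761.3) / 3761.3 = 116.0 / 3761.3 = 3.08% ≈ 3.1%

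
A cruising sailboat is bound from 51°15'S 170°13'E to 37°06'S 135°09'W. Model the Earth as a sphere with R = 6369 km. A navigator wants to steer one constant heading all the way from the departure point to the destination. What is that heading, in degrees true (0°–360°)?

Meridional parts: M(φ₁)=-1.0451, M(φ₂)=-0.6982 → ΔM = +0.3469;  Δλ = +0.9535 rad
tan C = Δλ / ΔM = +2.7487 → C = 70.01°

70.0°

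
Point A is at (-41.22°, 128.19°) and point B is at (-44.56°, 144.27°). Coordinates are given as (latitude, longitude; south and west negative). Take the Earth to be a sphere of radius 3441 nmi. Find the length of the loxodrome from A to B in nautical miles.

Rhumb course C = atan2(Δλ, Δψ) with Δψ = ln[tan(π/4+φ₂/2)/tan(π/4+φ₁/2)] = -0.0796, Δλ = +0.2806 → C = 105.83°
d = R·|Δφ| / |cos C| = 3441·0.05829 / 0.27285 = 735 nmi

735 nmi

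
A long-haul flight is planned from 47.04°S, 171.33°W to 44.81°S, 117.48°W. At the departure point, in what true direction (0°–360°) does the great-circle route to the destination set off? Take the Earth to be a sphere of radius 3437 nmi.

θ = atan2( sin Δλ·cos φ₂ ,  cos φ₁ sin φ₂ − sin φ₁ cos φ₂ cos Δλ )
  = atan2(+0.5729, -0.1740) = 106.90°

106.9°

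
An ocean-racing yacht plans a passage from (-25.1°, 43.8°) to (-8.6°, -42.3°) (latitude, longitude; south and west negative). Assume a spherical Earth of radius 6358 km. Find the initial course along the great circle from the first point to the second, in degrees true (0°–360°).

263.8°

θ = atan2( sin Δλ·cos φ₂ ,  cos φ₁ sin φ₂ − sin φ₁ cos φ₂ cos Δλ )
  = atan2(-0.9865, -0.1069) = 263.82°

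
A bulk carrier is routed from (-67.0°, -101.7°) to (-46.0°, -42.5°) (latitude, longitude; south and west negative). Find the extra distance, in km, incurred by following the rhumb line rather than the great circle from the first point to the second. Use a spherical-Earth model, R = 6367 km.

Great circle: cos σ = sin φ₁ sin φ₂ + cos φ₁ cos φ₂ cos Δλ,  σ = 0.6416 rad → d_gc = 4085.1 km
Rhumb line: Δψ = +0.6860, q = Δφ/Δψ = 0.5342, d_rh = R√(Δφ²+q²Δλ²) = 4218.8 km
Excess = 4218.8 − 4085.1 = 133.7 ≈ 134 km

134 km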